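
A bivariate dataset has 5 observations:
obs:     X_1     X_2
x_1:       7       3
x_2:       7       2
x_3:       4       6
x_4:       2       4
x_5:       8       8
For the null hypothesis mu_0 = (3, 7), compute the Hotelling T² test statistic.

Step 1 — sample mean vector:
  mean(X_1) = (7 + 7 + 4 + 2 + 8) / 5 = 28/5 = 5.6
  mean(X_2) = (3 + 2 + 6 + 4 + 8) / 5 = 23/5 = 4.6
  x̄ = (5.6, 4.6),  deviation x̄ - mu_0 = (5.6, 4.6) - (3, 7) = (2.6, -2.4).

Step 2 — sample covariance matrix, S[i,j] = (1/(n-1)) · Σ_k (x_{k,i} - mean_i) · (x_{k,j} - mean_j), divisor n-1 = 4:
  S[X_1,X_1] = ((1.4)·(1.4) + (1.4)·(1.4) + (-1.6)·(-1.6) + (-3.6)·(-3.6) + (2.4)·(2.4)) / 4 = 25.2/4 = 6.3
  S[X_1,X_2] = ((1.4)·(-1.6) + (1.4)·(-2.6) + (-1.6)·(1.4) + (-3.6)·(-0.6) + (2.4)·(3.4)) / 4 = 2.2/4 = 0.55
  S[X_2,X_2] = ((-1.6)·(-1.6) + (-2.6)·(-2.6) + (1.4)·(1.4) + (-0.6)·(-0.6) + (3.4)·(3.4)) / 4 = 23.2/4 = 5.8
  S = [[6.3, 0.55],
 [0.55, 5.8]].

Step 3 — invert S. det(S) = 6.3·5.8 - (0.55)² = 36.2375.
  S^{-1} = (1/det) · [[d, -b], [-b, a]] = [[0.1601, -0.0152],
 [-0.0152, 0.1739]].

Step 4 — quadratic form (x̄ - mu_0)^T · S^{-1} · (x̄ - mu_0):
  S^{-1} · (x̄ - mu_0) = (0.4526, -0.4567),
  (x̄ - mu_0)^T · [...] = (2.6)·(0.4526) + (-2.4)·(-0.4567) = 2.2728.

Step 5 — scale by n: T² = 5 · 2.2728 = 11.3639.

T² ≈ 11.3639


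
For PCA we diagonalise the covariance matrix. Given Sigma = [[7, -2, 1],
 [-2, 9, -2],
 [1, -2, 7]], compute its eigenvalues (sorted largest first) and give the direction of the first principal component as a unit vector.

Step 1 — characteristic polynomial p(λ) = det(λI - Sigma) = λ³ - tr·λ² + c_1·λ - det, where tr = trace, c_1 = sum of the principal 2×2 minors, det = det(Sigma):
  tr = 7 + 9 + 7 = 23,
  c_1 = (7·9 - (-2)²) + (7·7 - (1)²) + (9·7 - (-2)²) = 59 + 48 + 59 = 166,
  det = 7·(9·7 - (-2)²) - (-2)·((-2)·7 - (-2)·(1)) + (1)·((-2)·(-2) - 9·(1)) = 7·(59) - (-2)·(-12) + (1)·(-5) = 384.
  So p(λ) = λ³ - 23λ² + 166λ - 384.
Step 2 — look for an integer root (rational root theorem: any rational root is an integer divisor of 384). Testing λ = 6:
  p(6) = 216 - 828 + 996 - 384 = 0  ✓
  Dividing out (λ - 6): p(λ) = (λ - 6)(λ² - 17λ + 64).
Step 3 — remaining eigenvalues from the quadratic λ² - 17λ + 64 = 0:
  Δ = 17² - 4·64 = 289 - 256 = 33,  λ = (17 ± √33)/2 = (17 ± 5.7446)/2 ≈ 11.3723 or 5.6277.
  Sorted: λ_1 = 11.3723,  λ_2 = 6,  λ_3 = 5.6277  (check: sum = 23 = tr ✓).

Step 4 — unit eigenvector for λ_1 ≈ 11.3723: v spans the null space of (Sigma - λ_1 I), whose rows are
  r_1 = (-4.3723, -2, 1),  r_2 = (-2, -2.3723, -2),  r_3 = (1, -2, -4.3723).
  v is orthogonal to every row, so take v ∝ r_1 × r_2 = ((-2)·(-2) - (1)·(-2.3723), (1)·(-2) - (-4.3723)·(-2), (-4.3723)·(-2.3723) - (-2)·(-2)) ≈ (6.3723, -10.7446, 6.3723).
  Let u = (6.3723, -10.7446, 6.3723).
  ||u|| = √((6.3723)² + (-10.7446)² + (6.3723)²) = √(196.6576) ≈ 14.0235,  v_1 = u/||u|| ≈ (0.4544, -0.7662, 0.4544) (||v_1|| = 1).

λ_1 = 11.3723,  λ_2 = 6,  λ_3 = 5.6277;  v_1 ≈ (0.4544, -0.7662, 0.4544)


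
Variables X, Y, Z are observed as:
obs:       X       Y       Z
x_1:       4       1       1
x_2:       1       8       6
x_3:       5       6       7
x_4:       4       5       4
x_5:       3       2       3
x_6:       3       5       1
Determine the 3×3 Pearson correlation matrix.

Step 1 — column means:
  mean(X) = (4 + 1 + 5 + 4 + 3 + 3) / 6 = 20/6 = 3.3333
  mean(Y) = (1 + 8 + 6 + 5 + 2 + 5) / 6 = 27/6 = 4.5
  mean(Z) = (1 + 6 + 7 + 4 + 3 + 1) / 6 = 22/6 = 3.6667

Step 2 — sample variances and covariances s[i,j] = (1/(n-1)) · Σ_k (x_{k,i} - mean_i) · (x_{k,j} - mean_j), with n-1 = 5:
  s[X,X] = ((0.6667)·(0.6667) + (-2.3333)·(-2.3333) + (1.6667)·(1.6667) + (0.6667)·(0.6667) + (-0.3333)·(-0.3333) + (-0.3333)·(-0.3333)) / 5 = 9.3333/5 = 1.8667
  s[X,Y] = ((0.6667)·(-3.5) + (-2.3333)·(3.5) + (1.6667)·(1.5) + (0.6667)·(0.5) + (-0.3333)·(-2.5) + (-0.3333)·(0.5)) / 5 = -7/5 = -1.4
  s[X,Z] = ((0.6667)·(-2.6667) + (-2.3333)·(2.3333) + (1.6667)·(3.3333) + (0.6667)·(0.3333) + (-0.3333)·(-0.6667) + (-0.3333)·(-2.6667)) / 5 = -0.3333/5 = -0.0667
  s[Y,Y] = ((-3.5)·(-3.5) + (3.5)·(3.5) + (1.5)·(1.5) + (0.5)·(0.5) + (-2.5)·(-2.5) + (0.5)·(0.5)) / 5 = 33.5/5 = 6.7
  s[Y,Z] = ((-3.5)·(-2.6667) + (3.5)·(2.3333) + (1.5)·(3.3333) + (0.5)·(0.3333) + (-2.5)·(-0.6667) + (0.5)·(-2.6667)) / 5 = 23/5 = 4.6
  s[Z,Z] = ((-2.6667)·(-2.6667) + (2.3333)·(2.3333) + (3.3333)·(3.3333) + (0.3333)·(0.3333) + (-0.6667)·(-0.6667) + (-2.6667)·(-2.6667)) / 5 = 31.3333/5 = 6.2667
  Sample standard deviations s_i = √(s[i,i]):
  s(X) = √(1.8667) = 1.3663
  s(Y) = √(6.7) = 2.5884
  s(Z) = √(6.2667) = 2.5033

Step 3 — r_{ij} = s_{ij} / (s_i · s_j):
  r[X,X] = 1 (diagonal).
  r[X,Y] = -1.4 / (1.3663 · 2.5884) = -1.4 / 3.5365 = -0.3959
  r[X,Z] = -0.0667 / (1.3663 · 2.5033) = -0.0667 / 3.4202 = -0.0195
  r[Y,Y] = 1 (diagonal).
  r[Y,Z] = 4.6 / (2.5884 · 2.5033) = 4.6 / 6.4797 = 0.7099
  r[Z,Z] = 1 (diagonal).

R is symmetric with unit diagonal. Assembling:

R = [[1, -0.3959, -0.0195],
 [-0.3959, 1, 0.7099],
 [-0.0195, 0.7099, 1]]


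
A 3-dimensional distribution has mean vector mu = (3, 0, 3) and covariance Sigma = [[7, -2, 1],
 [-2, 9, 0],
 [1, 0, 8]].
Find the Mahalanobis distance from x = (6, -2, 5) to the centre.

Step 1 — centre the observation: (x - mu) = (3, -2, 2).

Step 2 — invert Sigma (cofactor / det for 3×3, or solve directly):
  Sigma^{-1} = [[0.1555, 0.0346, -0.0194],
 [0.0346, 0.1188, -0.0043],
 [-0.0194, -0.0043, 0.1274]].

Step 3 — form the quadratic (x - mu)^T · Sigma^{-1} · (x - mu):
  Sigma^{-1} · (x - mu) = (0.3585, -0.1425, 0.2052).
  (x - mu)^T · [Sigma^{-1} · (x - mu)] = (3)·(0.3585) + (-2)·(-0.1425) + (2)·(0.2052) = 1.7711.

Step 4 — take square root: d = √(1.7711) ≈ 1.3308.

d(x, mu) = √(1.7711) ≈ 1.3308


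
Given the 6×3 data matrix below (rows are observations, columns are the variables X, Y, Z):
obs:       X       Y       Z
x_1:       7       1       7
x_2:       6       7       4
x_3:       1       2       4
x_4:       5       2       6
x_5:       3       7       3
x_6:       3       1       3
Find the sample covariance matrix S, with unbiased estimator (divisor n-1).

Step 1 — column means:
  mean(X) = (7 + 6 + 1 + 5 + 3 + 3) / 6 = 25/6 = 4.1667
  mean(Y) = (1 + 7 + 2 + 2 + 7 + 1) / 6 = 20/6 = 3.3333
  mean(Z) = (7 + 4 + 4 + 6 + 3 + 3) / 6 = 27/6 = 4.5

Step 2 — sample covariance S[i,j] = (1/(n-1)) · Σ_k (x_{k,i} - mean_i) · (x_{k,j} - mean_j), with n-1 = 5.
  S[X,X] = ((2.8333)·(2.8333) + (1.8333)·(1.8333) + (-3.1667)·(-3.1667) + (0.8333)·(0.8333) + (-1.1667)·(-1.1667) + (-1.1667)·(-1.1667)) / 5 = 24.8333/5 = 4.9667
  S[X,Y] = ((2.8333)·(-2.3333) + (1.8333)·(3.6667) + (-3.1667)·(-1.3333) + (0.8333)·(-1.3333) + (-1.1667)·(3.6667) + (-1.1667)·(-2.3333)) / 5 = 1.6667/5 = 0.3333
  S[X,Z] = ((2.8333)·(2.5) + (1.8333)·(-0.5) + (-3.1667)·(-0.5) + (0.8333)·(1.5) + (-1.1667)·(-1.5) + (-1.1667)·(-1.5)) / 5 = 12.5/5 = 2.5
  S[Y,Y] = ((-2.3333)·(-2.3333) + (3.6667)·(3.6667) + (-1.3333)·(-1.3333) + (-1.3333)·(-1.3333) + (3.6667)·(3.6667) + (-2.3333)·(-2.3333)) / 5 = 41.3333/5 = 8.2667
  S[Y,Z] = ((-2.3333)·(2.5) + (3.6667)·(-0.5) + (-1.3333)·(-0.5) + (-1.3333)·(1.5) + (3.6667)·(-1.5) + (-2.3333)·(-1.5)) / 5 = -11/5 = -2.2
  S[Z,Z] = ((2.5)·(2.5) + (-0.5)·(-0.5) + (-0.5)·(-0.5) + (1.5)·(1.5) + (-1.5)·(-1.5) + (-1.5)·(-1.5)) / 5 = 13.5/5 = 2.7

S is symmetric (S[j,i] = S[i,j]). Assembling:

S = [[4.9667, 0.3333, 2.5],
 [0.3333, 8.2667, -2.2],
 [2.5, -2.2, 2.7]]


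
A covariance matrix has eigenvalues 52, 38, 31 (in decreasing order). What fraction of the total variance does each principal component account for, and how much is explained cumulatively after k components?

Step 1 — total variance = trace(Sigma) = Σ λ_i = 52 + 38 + 31 = 121.

Step 2 — fraction explained by component i = λ_i / Σ λ:
  PC1: 52/121 = 0.4298
  PC2: 38/121 = 0.314
  PC3: 31/121 = 0.2562

Step 3 — cumulative fraction after k components = (λ_1 + ... + λ_k) / Σ λ:
  k = 1: 52/121 = 0.4298
  k = 2: (52 + 38)/121 = 90/121 = 0.7438
  k = 3: (52 + 38 + 31)/121 = 121/121 = 1

Summary (fraction, with percent):

explained: PC1 0.4298 (42.98%), PC2 0.314 (31.4%), PC3 0.2562 (25.62%);  cumulative: 0.4298, 0.7438, 1


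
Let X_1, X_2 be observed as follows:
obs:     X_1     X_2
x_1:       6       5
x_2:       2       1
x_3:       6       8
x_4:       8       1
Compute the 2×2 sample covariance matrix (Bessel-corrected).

Step 1 — column means:
  mean(X_1) = (6 + 2 + 6 + 8) / 4 = 22/4 = 5.5
  mean(X_2) = (5 + 1 + 8 + 1) / 4 = 15/4 = 3.75

Step 2 — sample covariance S[i,j] = (1/(n-1)) · Σ_k (x_{k,i} - mean_i) · (x_{k,j} - mean_j), with n-1 = 3.
  S[X_1,X_1] = ((0.5)·(0.5) + (-3.5)·(-3.5) + (0.5)·(0.5) + (2.5)·(2.5)) / 3 = 19/3 = 6.3333
  S[X_1,X_2] = ((0.5)·(1.25) + (-3.5)·(-2.75) + (0.5)·(4.25) + (2.5)·(-2.75)) / 3 = 5.5/3 = 1.8333
  S[X_2,X_2] = ((1.25)·(1.25) + (-2.75)·(-2.75) + (4.25)·(4.25) + (-2.75)·(-2.75)) / 3 = 34.75/3 = 11.5833

S is symmetric (S[j,i] = S[i,j]). Assembling:

S = [[6.3333, 1.8333],
 [1.8333, 11.5833]]


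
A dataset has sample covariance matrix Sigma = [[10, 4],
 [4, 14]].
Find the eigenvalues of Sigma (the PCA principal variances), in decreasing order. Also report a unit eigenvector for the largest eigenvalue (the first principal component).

Step 1 — characteristic polynomial of 2×2 Sigma:
  det(Sigma - λI) = λ² - trace · λ + det = 0.
  trace = 10 + 14 = 24, det = 10·14 - (4)² = 124.
Step 2 — discriminant:
  Δ = trace² - 4·det = 576 - 496 = 80.
Step 3 — eigenvalues:
  λ = (trace ± √Δ)/2 = (24 ± 8.9443)/2,
  λ_1 = 16.4721,  λ_2 = 7.5279.

Step 4 — unit eigenvector for λ_1: solve (Sigma - λ_1 I)v = 0. First row:
  (10 - 16.4721)·v_x + (4)·v_y = 0, i.e. (-6.4721)·v_x + (4)·v_y = 0,
  so v ∝ (b, λ_1 - a) = (4, 6.4721) = u.
  ||u|| = √((4)² + (6.4721)²) = √(57.8885) ≈ 7.6085,
  v_1 = u/||u|| ≈ (0.5257, 0.8507) (||v_1|| = 1).

λ_1 = 16.4721,  λ_2 = 7.5279;  v_1 ≈ (0.5257, 0.8507)


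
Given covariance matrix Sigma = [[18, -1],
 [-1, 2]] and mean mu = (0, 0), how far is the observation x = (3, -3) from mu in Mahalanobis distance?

Step 1 — centre the observation: (x - mu) = (3, -3).

Step 2 — invert Sigma. det(Sigma) = 18·2 - (-1)² = 35.
  Sigma^{-1} = (1/det) · [[d, -b], [-b, a]] = [[0.0571, 0.0286],
 [0.0286, 0.5143]].

Step 3 — form the quadratic (x - mu)^T · Sigma^{-1} · (x - mu):
  Sigma^{-1} · (x - mu) = (0.0857, -1.4571).
  (x - mu)^T · [Sigma^{-1} · (x - mu)] = (3)·(0.0857) + (-3)·(-1.4571) = 4.6286.

Step 4 — take square root: d = √(4.6286) ≈ 2.1514.

d(x, mu) = √(4.6286) ≈ 2.1514


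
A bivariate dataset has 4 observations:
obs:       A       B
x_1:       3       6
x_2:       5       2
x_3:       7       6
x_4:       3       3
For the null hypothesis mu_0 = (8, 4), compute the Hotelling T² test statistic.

Step 1 — sample mean vector:
  mean(A) = (3 + 5 + 7 + 3) / 4 = 18/4 = 4.5
  mean(B) = (6 + 2 + 6 + 3) / 4 = 17/4 = 4.25
  x̄ = (4.5, 4.25),  deviation x̄ - mu_0 = (4.5, 4.25) - (8, 4) = (-3.5, 0.25).

Step 2 — sample covariance matrix, S[i,j] = (1/(n-1)) · Σ_k (x_{k,i} - mean_i) · (x_{k,j} - mean_j), divisor n-1 = 3:
  S[A,A] = ((-1.5)·(-1.5) + (0.5)·(0.5) + (2.5)·(2.5) + (-1.5)·(-1.5)) / 3 = 11/3 = 3.6667
  S[A,B] = ((-1.5)·(1.75) + (0.5)·(-2.25) + (2.5)·(1.75) + (-1.5)·(-1.25)) / 3 = 2.5/3 = 0.8333
  S[B,B] = ((1.75)·(1.75) + (-2.25)·(-2.25) + (1.75)·(1.75) + (-1.25)·(-1.25)) / 3 = 12.75/3 = 4.25
  S = [[3.6667, 0.8333],
 [0.8333, 4.25]].

Step 3 — invert S. det(S) = 3.6667·4.25 - (0.8333)² = 14.8889.
  S^{-1} = (1/det) · [[d, -b], [-b, a]] = [[0.2854, -0.056],
 [-0.056, 0.2463]].

Step 4 — quadratic form (x̄ - mu_0)^T · S^{-1} · (x̄ - mu_0):
  S^{-1} · (x̄ - mu_0) = (-1.0131, 0.2575),
  (x̄ - mu_0)^T · [...] = (-3.5)·(-1.0131) + (0.25)·(0.2575) = 3.6101.

Step 5 — scale by n: T² = 4 · 3.6101 = 14.4403.

T² ≈ 14.4403


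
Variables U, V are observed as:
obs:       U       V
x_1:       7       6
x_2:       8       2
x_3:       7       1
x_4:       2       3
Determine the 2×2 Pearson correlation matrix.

Step 1 — column means:
  mean(U) = (7 + 8 + 7 + 2) / 4 = 24/4 = 6
  mean(V) = (6 + 2 + 1 + 3) / 4 = 12/4 = 3

Step 2 — sample variances and covariances s[i,j] = (1/(n-1)) · Σ_k (x_{k,i} - mean_i) · (x_{k,j} - mean_j), with n-1 = 3:
  s[U,U] = ((1)·(1) + (2)·(2) + (1)·(1) + (-4)·(-4)) / 3 = 22/3 = 7.3333
  s[U,V] = ((1)·(3) + (2)·(-1) + (1)·(-2) + (-4)·(0)) / 3 = -1/3 = -0.3333
  s[V,V] = ((3)·(3) + (-1)·(-1) + (-2)·(-2) + (0)·(0)) / 3 = 14/3 = 4.6667
  Sample standard deviations s_i = √(s[i,i]):
  s(U) = √(7.3333) = 2.708
  s(V) = √(4.6667) = 2.1602

Step 3 — r_{ij} = s_{ij} / (s_i · s_j):
  r[U,U] = 1 (diagonal).
  r[U,V] = -0.3333 / (2.708 · 2.1602) = -0.3333 / 5.85 = -0.057
  r[V,V] = 1 (diagonal).

R is symmetric with unit diagonal. Assembling:

R = [[1, -0.057],
 [-0.057, 1]]


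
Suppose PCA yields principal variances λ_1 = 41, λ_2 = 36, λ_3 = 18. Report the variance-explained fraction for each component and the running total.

Step 1 — total variance = trace(Sigma) = Σ λ_i = 41 + 36 + 18 = 95.

Step 2 — fraction explained by component i = λ_i / Σ λ:
  PC1: 41/95 = 0.4316
  PC2: 36/95 = 0.3789
  PC3: 18/95 = 0.1895

Step 3 — cumulative fraction after k components = (λ_1 + ... + λ_k) / Σ λ:
  k = 1: 41/95 = 0.4316
  k = 2: (41 + 36)/95 = 77/95 = 0.8105
  k = 3: (41 + 36 + 18)/95 = 95/95 = 1

Summary (fraction, with percent):

explained: PC1 0.4316 (43.16%), PC2 0.3789 (37.89%), PC3 0.1895 (18.95%);  cumulative: 0.4316, 0.8105, 1


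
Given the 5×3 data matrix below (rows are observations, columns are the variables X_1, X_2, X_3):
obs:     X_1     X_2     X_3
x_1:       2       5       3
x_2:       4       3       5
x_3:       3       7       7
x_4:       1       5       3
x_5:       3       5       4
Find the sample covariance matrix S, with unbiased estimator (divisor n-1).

Step 1 — column means:
  mean(X_1) = (2 + 4 + 3 + 1 + 3) / 5 = 13/5 = 2.6
  mean(X_2) = (5 + 3 + 7 + 5 + 5) / 5 = 25/5 = 5
  mean(X_3) = (3 + 5 + 7 + 3 + 4) / 5 = 22/5 = 4.4

Step 2 — sample covariance S[i,j] = (1/(n-1)) · Σ_k (x_{k,i} - mean_i) · (x_{k,j} - mean_j), with n-1 = 4.
  S[X_1,X_1] = ((-0.6)·(-0.6) + (1.4)·(1.4) + (0.4)·(0.4) + (-1.6)·(-1.6) + (0.4)·(0.4)) / 4 = 5.2/4 = 1.3
  S[X_1,X_2] = ((-0.6)·(0) + (1.4)·(-2) + (0.4)·(2) + (-1.6)·(0) + (0.4)·(0)) / 4 = -2/4 = -0.5
  S[X_1,X_3] = ((-0.6)·(-1.4) + (1.4)·(0.6) + (0.4)·(2.6) + (-1.6)·(-1.4) + (0.4)·(-0.4)) / 4 = 4.8/4 = 1.2
  S[X_2,X_2] = ((0)·(0) + (-2)·(-2) + (2)·(2) + (0)·(0) + (0)·(0)) / 4 = 8/4 = 2
  S[X_2,X_3] = ((0)·(-1.4) + (-2)·(0.6) + (2)·(2.6) + (0)·(-1.4) + (0)·(-0.4)) / 4 = 4/4 = 1
  S[X_3,X_3] = ((-1.4)·(-1.4) + (0.6)·(0.6) + (2.6)·(2.6) + (-1.4)·(-1.4) + (-0.4)·(-0.4)) / 4 = 11.2/4 = 2.8

S is symmetric (S[j,i] = S[i,j]). Assembling:

S = [[1.3, -0.5, 1.2],
 [-0.5, 2, 1],
 [1.2, 1, 2.8]]


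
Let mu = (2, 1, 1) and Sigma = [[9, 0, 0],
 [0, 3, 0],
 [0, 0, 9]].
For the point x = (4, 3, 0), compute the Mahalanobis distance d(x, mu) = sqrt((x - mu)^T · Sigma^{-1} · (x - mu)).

Step 1 — centre the observation: (x - mu) = (2, 2, -1).

Step 2 — invert Sigma (cofactor / det for 3×3, or solve directly):
  Sigma^{-1} = [[0.1111, 0, 0],
 [0, 0.3333, 0],
 [0, 0, 0.1111]].

Step 3 — form the quadratic (x - mu)^T · Sigma^{-1} · (x - mu):
  Sigma^{-1} · (x - mu) = (0.2222, 0.6667, -0.1111).
  (x - mu)^T · [Sigma^{-1} · (x - mu)] = (2)·(0.2222) + (2)·(0.6667) + (-1)·(-0.1111) = 1.8889.

Step 4 — take square root: d = √(1.8889) ≈ 1.3744.

d(x, mu) = √(1.8889) ≈ 1.3744


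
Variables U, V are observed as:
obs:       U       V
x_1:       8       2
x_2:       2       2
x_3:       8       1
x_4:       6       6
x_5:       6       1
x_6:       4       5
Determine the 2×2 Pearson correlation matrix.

Step 1 — column means:
  mean(U) = (8 + 2 + 8 + 6 + 6 + 4) / 6 = 34/6 = 5.6667
  mean(V) = (2 + 2 + 1 + 6 + 1 + 5) / 6 = 17/6 = 2.8333

Step 2 — sample variances and covariances s[i,j] = (1/(n-1)) · Σ_k (x_{k,i} - mean_i) · (x_{k,j} - mean_j), with n-1 = 5:
  s[U,U] = ((2.3333)·(2.3333) + (-3.6667)·(-3.6667) + (2.3333)·(2.3333) + (0.3333)·(0.3333) + (0.3333)·(0.3333) + (-1.6667)·(-1.6667)) / 5 = 27.3333/5 = 5.4667
  s[U,V] = ((2.3333)·(-0.8333) + (-3.6667)·(-0.8333) + (2.3333)·(-1.8333) + (0.3333)·(3.1667) + (0.3333)·(-1.8333) + (-1.6667)·(2.1667)) / 5 = -6.3333/5 = -1.2667
  s[V,V] = ((-0.8333)·(-0.8333) + (-0.8333)·(-0.8333) + (-1.8333)·(-1.8333) + (3.1667)·(3.1667) + (-1.8333)·(-1.8333) + (2.1667)·(2.1667)) / 5 = 22.8333/5 = 4.5667
  Sample standard deviations s_i = √(s[i,i]):
  s(U) = √(5.4667) = 2.3381
  s(V) = √(4.5667) = 2.137

Step 3 — r_{ij} = s_{ij} / (s_i · s_j):
  r[U,U] = 1 (diagonal).
  r[U,V] = -1.2667 / (2.3381 · 2.137) = -1.2667 / 4.9964 = -0.2535
  r[V,V] = 1 (diagonal).

R is symmetric with unit diagonal. Assembling:

R = [[1, -0.2535],
 [-0.2535, 1]]


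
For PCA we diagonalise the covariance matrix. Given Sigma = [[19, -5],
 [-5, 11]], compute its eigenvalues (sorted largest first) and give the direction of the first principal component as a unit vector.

Step 1 — characteristic polynomial of 2×2 Sigma:
  det(Sigma - λI) = λ² - trace · λ + det = 0.
  trace = 19 + 11 = 30, det = 19·11 - (-5)² = 184.
Step 2 — discriminant:
  Δ = trace² - 4·det = 900 - 736 = 164.
Step 3 — eigenvalues:
  λ = (trace ± √Δ)/2 = (30 ± 12.8062)/2,
  λ_1 = 21.4031,  λ_2 = 8.5969.

Step 4 — unit eigenvector for λ_1: solve (Sigma - λ_1 I)v = 0. First row:
  (19 - 21.4031)·v_x + (-5)·v_y = 0, i.e. (-2.4031)·v_x + (-5)·v_y = 0,
  so v ∝ (b, λ_1 - a) = (-5, 2.4031); multiply by -1 so the first entry is positive: u = (5, -2.4031).
  ||u|| = √((5)² + (-2.4031)²) = √(30.775) ≈ 5.5475,
  v_1 = u/||u|| ≈ (0.9013, -0.4332) (||v_1|| = 1).

λ_1 = 21.4031,  λ_2 = 8.5969;  v_1 ≈ (0.9013, -0.4332)


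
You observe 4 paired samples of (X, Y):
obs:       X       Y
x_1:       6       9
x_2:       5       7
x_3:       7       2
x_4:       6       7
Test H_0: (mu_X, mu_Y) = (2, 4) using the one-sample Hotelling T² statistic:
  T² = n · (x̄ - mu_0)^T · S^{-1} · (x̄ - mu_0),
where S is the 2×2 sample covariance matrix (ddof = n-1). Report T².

Step 1 — sample mean vector:
  mean(X) = (6 + 5 + 7 + 6) / 4 = 24/4 = 6
  mean(Y) = (9 + 7 + 2 + 7) / 4 = 25/4 = 6.25
  x̄ = (6, 6.25),  deviation x̄ - mu_0 = (6, 6.25) - (2, 4) = (4, 2.25).

Step 2 — sample covariance matrix, S[i,j] = (1/(n-1)) · Σ_k (x_{k,i} - mean_i) · (x_{k,j} - mean_j), divisor n-1 = 3:
  S[X,X] = ((0)·(0) + (-1)·(-1) + (1)·(1) + (0)·(0)) / 3 = 2/3 = 0.6667
  S[X,Y] = ((0)·(2.75) + (-1)·(0.75) + (1)·(-4.25) + (0)·(0.75)) / 3 = -5/3 = -1.6667
  S[Y,Y] = ((2.75)·(2.75) + (0.75)·(0.75) + (-4.25)·(-4.25) + (0.75)·(0.75)) / 3 = 26.75/3 = 8.9167
  S = [[0.6667, -1.6667],
 [-1.6667, 8.9167]].

Step 3 — invert S. det(S) = 0.6667·8.9167 - (-1.6667)² = 3.1667.
  S^{-1} = (1/det) · [[d, -b], [-b, a]] = [[2.8158, 0.5263],
 [0.5263, 0.2105]].

Step 4 — quadratic form (x̄ - mu_0)^T · S^{-1} · (x̄ - mu_0):
  S^{-1} · (x̄ - mu_0) = (12.4474, 2.5789),
  (x̄ - mu_0)^T · [...] = (4)·(12.4474) + (2.25)·(2.5789) = 55.5921.

Step 5 — scale by n: T² = 4 · 55.5921 = 222.3684.

T² ≈ 222.3684


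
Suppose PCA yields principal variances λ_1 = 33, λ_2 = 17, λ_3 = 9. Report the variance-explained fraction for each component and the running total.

Step 1 — total variance = trace(Sigma) = Σ λ_i = 33 + 17 + 9 = 59.

Step 2 — fraction explained by component i = λ_i / Σ λ:
  PC1: 33/59 = 0.5593
  PC2: 17/59 = 0.2881
  PC3: 9/59 = 0.1525

Step 3 — cumulative fraction after k components = (λ_1 + ... + λ_k) / Σ λ:
  k = 1: 33/59 = 0.5593
  k = 2: (33 + 17)/59 = 50/59 = 0.8475
  k = 3: (33 + 17 + 9)/59 = 59/59 = 1

Summary (fraction, with percent):

explained: PC1 0.5593 (55.93%), PC2 0.2881 (28.81%), PC3 0.1525 (15.25%);  cumulative: 0.5593, 0.8475, 1


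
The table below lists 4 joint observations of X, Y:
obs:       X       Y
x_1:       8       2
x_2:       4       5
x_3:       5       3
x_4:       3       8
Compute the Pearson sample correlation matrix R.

Step 1 — column means:
  mean(X) = (8 + 4 + 5 + 3) / 4 = 20/4 = 5
  mean(Y) = (2 + 5 + 3 + 8) / 4 = 18/4 = 4.5

Step 2 — sample variances and covariances s[i,j] = (1/(n-1)) · Σ_k (x_{k,i} - mean_i) · (x_{k,j} - mean_j), with n-1 = 3:
  s[X,X] = ((3)·(3) + (-1)·(-1) + (0)·(0) + (-2)·(-2)) / 3 = 14/3 = 4.6667
  s[X,Y] = ((3)·(-2.5) + (-1)·(0.5) + (0)·(-1.5) + (-2)·(3.5)) / 3 = -15/3 = -5
  s[Y,Y] = ((-2.5)·(-2.5) + (0.5)·(0.5) + (-1.5)·(-1.5) + (3.5)·(3.5)) / 3 = 21/3 = 7
  Sample standard deviations s_i = √(s[i,i]):
  s(X) = √(4.6667) = 2.1602
  s(Y) = √(7) = 2.6458

Step 3 — r_{ij} = s_{ij} / (s_i · s_j):
  r[X,X] = 1 (diagonal).
  r[X,Y] = -5 / (2.1602 · 2.6458) = -5 / 5.7155 = -0.8748
  r[Y,Y] = 1 (diagonal).

R is symmetric with unit diagonal. Assembling:

R = [[1, -0.8748],
 [-0.8748, 1]]


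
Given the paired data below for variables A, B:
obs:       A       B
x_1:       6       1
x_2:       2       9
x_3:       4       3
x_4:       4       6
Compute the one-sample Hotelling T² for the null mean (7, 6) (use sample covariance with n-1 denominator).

Step 1 — sample mean vector:
  mean(A) = (6 + 2 + 4 + 4) / 4 = 16/4 = 4
  mean(B) = (1 + 9 + 3 + 6) / 4 = 19/4 = 4.75
  x̄ = (4, 4.75),  deviation x̄ - mu_0 = (4, 4.75) - (7, 6) = (-3, -1.25).

Step 2 — sample covariance matrix, S[i,j] = (1/(n-1)) · Σ_k (x_{k,i} - mean_i) · (x_{k,j} - mean_j), divisor n-1 = 3:
  S[A,A] = ((2)·(2) + (-2)·(-2) + (0)·(0) + (0)·(0)) / 3 = 8/3 = 2.6667
  S[A,B] = ((2)·(-3.75) + (-2)·(4.25) + (0)·(-1.75) + (0)·(1.25)) / 3 = -16/3 = -5.3333
  S[B,B] = ((-3.75)·(-3.75) + (4.25)·(4.25) + (-1.75)·(-1.75) + (1.25)·(1.25)) / 3 = 36.75/3 = 12.25
  S = [[2.6667, -5.3333],
 [-5.3333, 12.25]].

Step 3 — invert S. det(S) = 2.6667·12.25 - (-5.3333)² = 4.2222.
  S^{-1} = (1/det) · [[d, -b], [-b, a]] = [[2.9013, 1.2632],
 [1.2632, 0.6316]].

Step 4 — quadratic form (x̄ - mu_0)^T · S^{-1} · (x̄ - mu_0):
  S^{-1} · (x̄ - mu_0) = (-10.2829, -4.5789),
  (x̄ - mu_0)^T · [...] = (-3)·(-10.2829) + (-1.25)·(-4.5789) = 36.5724.

Step 5 — scale by n: T² = 4 · 36.5724 = 146.2895.

T² ≈ 146.2895


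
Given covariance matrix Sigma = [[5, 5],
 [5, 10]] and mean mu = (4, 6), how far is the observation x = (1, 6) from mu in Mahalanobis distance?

Step 1 — centre the observation: (x - mu) = (-3, 0).

Step 2 — invert Sigma. det(Sigma) = 5·10 - (5)² = 25.
  Sigma^{-1} = (1/det) · [[d, -b], [-b, a]] = [[0.4, -0.2],
 [-0.2, 0.2]].

Step 3 — form the quadratic (x - mu)^T · Sigma^{-1} · (x - mu):
  Sigma^{-1} · (x - mu) = (-1.2, 0.6).
  (x - mu)^T · [Sigma^{-1} · (x - mu)] = (-3)·(-1.2) + (0)·(0.6) = 3.6.

Step 4 — take square root: d = √(3.6) ≈ 1.8974.

d(x, mu) = √(3.6) ≈ 1.8974


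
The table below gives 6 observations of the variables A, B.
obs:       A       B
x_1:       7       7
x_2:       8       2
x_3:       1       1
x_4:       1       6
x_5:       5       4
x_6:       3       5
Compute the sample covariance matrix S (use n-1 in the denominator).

Step 1 — column means:
  mean(A) = (7 + 8 + 1 + 1 + 5 + 3) / 6 = 25/6 = 4.1667
  mean(B) = (7 + 2 + 1 + 6 + 4 + 5) / 6 = 25/6 = 4.1667

Step 2 — sample covariance S[i,j] = (1/(n-1)) · Σ_k (x_{k,i} - mean_i) · (x_{k,j} - mean_j), with n-1 = 5.
  S[A,A] = ((2.8333)·(2.8333) + (3.8333)·(3.8333) + (-3.1667)·(-3.1667) + (-3.1667)·(-3.1667) + (0.8333)·(0.8333) + (-1.1667)·(-1.1667)) / 5 = 44.8333/5 = 8.9667
  S[A,B] = ((2.8333)·(2.8333) + (3.8333)·(-2.1667) + (-3.1667)·(-3.1667) + (-3.1667)·(1.8333) + (0.8333)·(-0.1667) + (-1.1667)·(0.8333)) / 5 = 2.8333/5 = 0.5667
  S[B,B] = ((2.8333)·(2.8333) + (-2.1667)·(-2.1667) + (-3.1667)·(-3.1667) + (1.8333)·(1.8333) + (-0.1667)·(-0.1667) + (0.8333)·(0.8333)) / 5 = 26.8333/5 = 5.3667

S is symmetric (S[j,i] = S[i,j]). Assembling:

S = [[8.9667, 0.5667],
 [0.5667, 5.3667]]


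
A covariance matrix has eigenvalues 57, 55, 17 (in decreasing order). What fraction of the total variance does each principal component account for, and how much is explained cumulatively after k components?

Step 1 — total variance = trace(Sigma) = Σ λ_i = 57 + 55 + 17 = 129.

Step 2 — fraction explained by component i = λ_i / Σ λ:
  PC1: 57/129 = 0.4419
  PC2: 55/129 = 0.4264
  PC3: 17/129 = 0.1318

Step 3 — cumulative fraction after k components = (λ_1 + ... + λ_k) / Σ λ:
  k = 1: 57/129 = 0.4419
  k = 2: (57 + 55)/129 = 112/129 = 0.8682
  k = 3: (57 + 55 + 17)/129 = 129/129 = 1

Summary (fraction, with percent):

explained: PC1 0.4419 (44.19%), PC2 0.4264 (42.64%), PC3 0.1318 (13.18%);  cumulative: 0.4419, 0.8682, 1


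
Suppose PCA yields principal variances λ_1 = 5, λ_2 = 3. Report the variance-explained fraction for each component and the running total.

Step 1 — total variance = trace(Sigma) = Σ λ_i = 5 + 3 = 8.

Step 2 — fraction explained by component i = λ_i / Σ λ:
  PC1: 5/8 = 0.625
  PC2: 3/8 = 0.375

Step 3 — cumulative fraction after k components = (λ_1 + ... + λ_k) / Σ λ:
  k = 1: 5/8 = 0.625
  k = 2: (5 + 3)/8 = 8/8 = 1

Summary (fraction, with percent):

explained: PC1 0.625 (62.5%), PC2 0.375 (37.5%);  cumulative: 0.625, 1


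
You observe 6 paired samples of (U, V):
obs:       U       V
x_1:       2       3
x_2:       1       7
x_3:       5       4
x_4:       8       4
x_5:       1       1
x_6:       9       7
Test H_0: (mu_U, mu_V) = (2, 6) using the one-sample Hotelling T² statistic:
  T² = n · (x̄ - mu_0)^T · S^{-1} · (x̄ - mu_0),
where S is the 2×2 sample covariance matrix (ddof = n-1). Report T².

Step 1 — sample mean vector:
  mean(U) = (2 + 1 + 5 + 8 + 1 + 9) / 6 = 26/6 = 4.3333
  mean(V) = (3 + 7 + 4 + 4 + 1 + 7) / 6 = 26/6 = 4.3333
  x̄ = (4.3333, 4.3333),  deviation x̄ - mu_0 = (4.3333, 4.3333) - (2, 6) = (2.3333, -1.6667).

Step 2 — sample covariance matrix, S[i,j] = (1/(n-1)) · Σ_k (x_{k,i} - mean_i) · (x_{k,j} - mean_j), divisor n-1 = 5:
  S[U,U] = ((-2.3333)·(-2.3333) + (-3.3333)·(-3.3333) + (0.6667)·(0.6667) + (3.6667)·(3.6667) + (-3.3333)·(-3.3333) + (4.6667)·(4.6667)) / 5 = 63.3333/5 = 12.6667
  S[U,V] = ((-2.3333)·(-1.3333) + (-3.3333)·(2.6667) + (0.6667)·(-0.3333) + (3.6667)·(-0.3333) + (-3.3333)·(-3.3333) + (4.6667)·(2.6667)) / 5 = 16.3333/5 = 3.2667
  S[V,V] = ((-1.3333)·(-1.3333) + (2.6667)·(2.6667) + (-0.3333)·(-0.3333) + (-0.3333)·(-0.3333) + (-3.3333)·(-3.3333) + (2.6667)·(2.6667)) / 5 = 27.3333/5 = 5.4667
  S = [[12.6667, 3.2667],
 [3.2667, 5.4667]].

Step 3 — invert S. det(S) = 12.6667·5.4667 - (3.2667)² = 58.5733.
  S^{-1} = (1/det) · [[d, -b], [-b, a]] = [[0.0933, -0.0558],
 [-0.0558, 0.2163]].

Step 4 — quadratic form (x̄ - mu_0)^T · S^{-1} · (x̄ - mu_0):
  S^{-1} · (x̄ - mu_0) = (0.3107, -0.4906),
  (x̄ - mu_0)^T · [...] = (2.3333)·(0.3107) + (-1.6667)·(-0.4906) = 1.5426.

Step 5 — scale by n: T² = 6 · 1.5426 = 9.2556.

T² ≈ 9.2556


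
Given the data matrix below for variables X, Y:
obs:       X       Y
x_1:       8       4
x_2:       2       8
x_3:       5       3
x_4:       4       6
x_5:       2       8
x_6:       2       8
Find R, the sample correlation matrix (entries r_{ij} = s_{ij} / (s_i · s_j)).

Step 1 — column means:
  mean(X) = (8 + 2 + 5 + 4 + 2 + 2) / 6 = 23/6 = 3.8333
  mean(Y) = (4 + 8 + 3 + 6 + 8 + 8) / 6 = 37/6 = 6.1667

Step 2 — sample variances and covariances s[i,j] = (1/(n-1)) · Σ_k (x_{k,i} - mean_i) · (x_{k,j} - mean_j), with n-1 = 5:
  s[X,X] = ((4.1667)·(4.1667) + (-1.8333)·(-1.8333) + (1.1667)·(1.1667) + (0.1667)·(0.1667) + (-1.8333)·(-1.8333) + (-1.8333)·(-1.8333)) / 5 = 28.8333/5 = 5.7667
  s[X,Y] = ((4.1667)·(-2.1667) + (-1.8333)·(1.8333) + (1.1667)·(-3.1667) + (0.1667)·(-0.1667) + (-1.8333)·(1.8333) + (-1.8333)·(1.8333)) / 5 = -22.8333/5 = -4.5667
  s[Y,Y] = ((-2.1667)·(-2.1667) + (1.8333)·(1.8333) + (-3.1667)·(-3.1667) + (-0.1667)·(-0.1667) + (1.8333)·(1.8333) + (1.8333)·(1.8333)) / 5 = 24.8333/5 = 4.9667
  Sample standard deviations s_i = √(s[i,i]):
  s(X) = √(5.7667) = 2.4014
  s(Y) = √(4.9667) = 2.2286

Step 3 — r_{ij} = s_{ij} / (s_i · s_j):
  r[X,X] = 1 (diagonal).
  r[X,Y] = -4.5667 / (2.4014 · 2.2286) = -4.5667 / 5.3517 = -0.8533
  r[Y,Y] = 1 (diagonal).

R is symmetric with unit diagonal. Assembling:

R = [[1, -0.8533],
 [-0.8533, 1]]


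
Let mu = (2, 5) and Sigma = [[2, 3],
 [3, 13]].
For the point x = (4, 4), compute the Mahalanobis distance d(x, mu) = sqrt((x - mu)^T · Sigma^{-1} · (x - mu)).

Step 1 — centre the observation: (x - mu) = (2, -1).

Step 2 — invert Sigma. det(Sigma) = 2·13 - (3)² = 17.
  Sigma^{-1} = (1/det) · [[d, -b], [-b, a]] = [[0.7647, -0.1765],
 [-0.1765, 0.1176]].

Step 3 — form the quadratic (x - mu)^T · Sigma^{-1} · (x - mu):
  Sigma^{-1} · (x - mu) = (1.7059, -0.4706).
  (x - mu)^T · [Sigma^{-1} · (x - mu)] = (2)·(1.7059) + (-1)·(-0.4706) = 3.8824.

Step 4 — take square root: d = √(3.8824) ≈ 1.9704.

d(x, mu) = √(3.8824) ≈ 1.9704


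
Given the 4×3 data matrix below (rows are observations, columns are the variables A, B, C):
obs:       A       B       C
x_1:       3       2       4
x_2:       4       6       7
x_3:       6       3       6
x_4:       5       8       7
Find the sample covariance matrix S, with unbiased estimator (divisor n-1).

Step 1 — column means:
  mean(A) = (3 + 4 + 6 + 5) / 4 = 18/4 = 4.5
  mean(B) = (2 + 6 + 3 + 8) / 4 = 19/4 = 4.75
  mean(C) = (4 + 7 + 6 + 7) / 4 = 24/4 = 6

Step 2 — sample covariance S[i,j] = (1/(n-1)) · Σ_k (x_{k,i} - mean_i) · (x_{k,j} - mean_j), with n-1 = 3.
  S[A,A] = ((-1.5)·(-1.5) + (-0.5)·(-0.5) + (1.5)·(1.5) + (0.5)·(0.5)) / 3 = 5/3 = 1.6667
  S[A,B] = ((-1.5)·(-2.75) + (-0.5)·(1.25) + (1.5)·(-1.75) + (0.5)·(3.25)) / 3 = 2.5/3 = 0.8333
  S[A,C] = ((-1.5)·(-2) + (-0.5)·(1) + (1.5)·(0) + (0.5)·(1)) / 3 = 3/3 = 1
  S[B,B] = ((-2.75)·(-2.75) + (1.25)·(1.25) + (-1.75)·(-1.75) + (3.25)·(3.25)) / 3 = 22.75/3 = 7.5833
  S[B,C] = ((-2.75)·(-2) + (1.25)·(1) + (-1.75)·(0) + (3.25)·(1)) / 3 = 10/3 = 3.3333
  S[C,C] = ((-2)·(-2) + (1)·(1) + (0)·(0) + (1)·(1)) / 3 = 6/3 = 2

S is symmetric (S[j,i] = S[i,j]). Assembling:

S = [[1.6667, 0.8333, 1],
 [0.8333, 7.5833, 3.3333],
 [1, 3.3333, 2]]


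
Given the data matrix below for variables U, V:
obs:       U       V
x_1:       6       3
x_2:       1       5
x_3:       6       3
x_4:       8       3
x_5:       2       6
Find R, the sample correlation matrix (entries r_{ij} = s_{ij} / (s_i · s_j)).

Step 1 — column means:
  mean(U) = (6 + 1 + 6 + 8 + 2) / 5 = 23/5 = 4.6
  mean(V) = (3 + 5 + 3 + 3 + 6) / 5 = 20/5 = 4

Step 2 — sample variances and covariances s[i,j] = (1/(n-1)) · Σ_k (x_{k,i} - mean_i) · (x_{k,j} - mean_j), with n-1 = 4:
  s[U,U] = ((1.4)·(1.4) + (-3.6)·(-3.6) + (1.4)·(1.4) + (3.4)·(3.4) + (-2.6)·(-2.6)) / 4 = 35.2/4 = 8.8
  s[U,V] = ((1.4)·(-1) + (-3.6)·(1) + (1.4)·(-1) + (3.4)·(-1) + (-2.6)·(2)) / 4 = -15/4 = -3.75
  s[V,V] = ((-1)·(-1) + (1)·(1) + (-1)·(-1) + (-1)·(-1) + (2)·(2)) / 4 = 8/4 = 2
  Sample standard deviations s_i = √(s[i,i]):
  s(U) = √(8.8) = 2.9665
  s(V) = √(2) = 1.4142

Step 3 — r_{ij} = s_{ij} / (s_i · s_j):
  r[U,U] = 1 (diagonal).
  r[U,V] = -3.75 / (2.9665 · 1.4142) = -3.75 / 4.1952 = -0.8939
  r[V,V] = 1 (diagonal).

R is symmetric with unit diagonal. Assembling:

R = [[1, -0.8939],
 [-0.8939, 1]]


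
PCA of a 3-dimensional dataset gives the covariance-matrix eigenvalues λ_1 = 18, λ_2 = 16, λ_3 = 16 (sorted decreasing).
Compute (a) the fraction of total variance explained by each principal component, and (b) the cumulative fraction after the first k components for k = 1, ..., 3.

Step 1 — total variance = trace(Sigma) = Σ λ_i = 18 + 16 + 16 = 50.

Step 2 — fraction explained by component i = λ_i / Σ λ:
  PC1: 18/50 = 0.36
  PC2: 16/50 = 0.32
  PC3: 16/50 = 0.32

Step 3 — cumulative fraction after k components = (λ_1 + ... + λ_k) / Σ λ:
  k = 1: 18/50 = 0.36
  k = 2: (18 + 16)/50 = 34/50 = 0.68
  k = 3: (18 + 16 + 16)/50 = 50/50 = 1

Summary (fraction, with percent):

explained: PC1 0.36 (36%), PC2 0.32 (32%), PC3 0.32 (32%);  cumulative: 0.36, 0.68, 1


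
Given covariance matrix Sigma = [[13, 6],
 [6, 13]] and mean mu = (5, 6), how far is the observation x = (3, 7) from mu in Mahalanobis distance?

Step 1 — centre the observation: (x - mu) = (-2, 1).

Step 2 — invert Sigma. det(Sigma) = 13·13 - (6)² = 133.
  Sigma^{-1} = (1/det) · [[d, -b], [-b, a]] = [[0.0977, -0.0451],
 [-0.0451, 0.0977]].

Step 3 — form the quadratic (x - mu)^T · Sigma^{-1} · (x - mu):
  Sigma^{-1} · (x - mu) = (-0.2406, 0.188).
  (x - mu)^T · [Sigma^{-1} · (x - mu)] = (-2)·(-0.2406) + (1)·(0.188) = 0.6692.

Step 4 — take square root: d = √(0.6692) ≈ 0.818.

d(x, mu) = √(0.6692) ≈ 0.818


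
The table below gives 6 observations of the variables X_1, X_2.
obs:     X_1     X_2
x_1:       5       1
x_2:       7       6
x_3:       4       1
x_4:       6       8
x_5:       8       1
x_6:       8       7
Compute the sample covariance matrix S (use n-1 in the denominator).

Step 1 — column means:
  mean(X_1) = (5 + 7 + 4 + 6 + 8 + 8) / 6 = 38/6 = 6.3333
  mean(X_2) = (1 + 6 + 1 + 8 + 1 + 7) / 6 = 24/6 = 4

Step 2 — sample covariance S[i,j] = (1/(n-1)) · Σ_k (x_{k,i} - mean_i) · (x_{k,j} - mean_j), with n-1 = 5.
  S[X_1,X_1] = ((-1.3333)·(-1.3333) + (0.6667)·(0.6667) + (-2.3333)·(-2.3333) + (-0.3333)·(-0.3333) + (1.6667)·(1.6667) + (1.6667)·(1.6667)) / 5 = 13.3333/5 = 2.6667
  S[X_1,X_2] = ((-1.3333)·(-3) + (0.6667)·(2) + (-2.3333)·(-3) + (-0.3333)·(4) + (1.6667)·(-3) + (1.6667)·(3)) / 5 = 11/5 = 2.2
  S[X_2,X_2] = ((-3)·(-3) + (2)·(2) + (-3)·(-3) + (4)·(4) + (-3)·(-3) + (3)·(3)) / 5 = 56/5 = 11.2

S is symmetric (S[j,i] = S[i,j]). Assembling:

S = [[2.6667, 2.2],
 [2.2, 11.2]]


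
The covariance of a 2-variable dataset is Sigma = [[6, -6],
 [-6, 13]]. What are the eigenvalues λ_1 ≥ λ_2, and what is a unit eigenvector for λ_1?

Step 1 — characteristic polynomial of 2×2 Sigma:
  det(Sigma - λI) = λ² - trace · λ + det = 0.
  trace = 6 + 13 = 19, det = 6·13 - (-6)² = 42.
Step 2 — discriminant:
  Δ = trace² - 4·det = 361 - 168 = 193.
Step 3 — eigenvalues:
  λ = (trace ± √Δ)/2 = (19 ± 13.8924)/2,
  λ_1 = 16.4462,  λ_2 = 2.5538.

Step 4 — unit eigenvector for λ_1: solve (Sigma - λ_1 I)v = 0. First row:
  (6 - 16.4462)·v_x + (-6)·v_y = 0, i.e. (-10.4462)·v_x + (-6)·v_y = 0,
  so v ∝ (b, λ_1 - a) = (-6, 10.4462); multiply by -1 so the first entry is positive: u = (6, -10.4462).
  ||u|| = √((6)² + (-10.4462)²) = √(145.1236) ≈ 12.0467,
  v_1 = u/||u|| ≈ (0.4981, -0.8671) (||v_1|| = 1).

λ_1 = 16.4462,  λ_2 = 2.5538;  v_1 ≈ (0.4981, -0.8671)


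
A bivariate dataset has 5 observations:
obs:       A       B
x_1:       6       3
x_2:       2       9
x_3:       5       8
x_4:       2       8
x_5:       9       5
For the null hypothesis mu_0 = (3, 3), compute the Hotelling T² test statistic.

Step 1 — sample mean vector:
  mean(A) = (6 + 2 + 5 + 2 + 9) / 5 = 24/5 = 4.8
  mean(B) = (3 + 9 + 8 + 8 + 5) / 5 = 33/5 = 6.6
  x̄ = (4.8, 6.6),  deviation x̄ - mu_0 = (4.8, 6.6) - (3, 3) = (1.8, 3.6).

Step 2 — sample covariance matrix, S[i,j] = (1/(n-1)) · Σ_k (x_{k,i} - mean_i) · (x_{k,j} - mean_j), divisor n-1 = 4:
  S[A,A] = ((1.2)·(1.2) + (-2.8)·(-2.8) + (0.2)·(0.2) + (-2.8)·(-2.8) + (4.2)·(4.2)) / 4 = 34.8/4 = 8.7
  S[A,B] = ((1.2)·(-3.6) + (-2.8)·(2.4) + (0.2)·(1.4) + (-2.8)·(1.4) + (4.2)·(-1.6)) / 4 = -21.4/4 = -5.35
  S[B,B] = ((-3.6)·(-3.6) + (2.4)·(2.4) + (1.4)·(1.4) + (1.4)·(1.4) + (-1.6)·(-1.6)) / 4 = 25.2/4 = 6.3
  S = [[8.7, -5.35],
 [-5.35, 6.3]].

Step 3 — invert S. det(S) = 8.7·6.3 - (-5.35)² = 26.1875.
  S^{-1} = (1/det) · [[d, -b], [-b, a]] = [[0.2406, 0.2043],
 [0.2043, 0.3322]].

Step 4 — quadratic form (x̄ - mu_0)^T · S^{-1} · (x̄ - mu_0):
  S^{-1} · (x̄ - mu_0) = (1.1685, 1.5637),
  (x̄ - mu_0)^T · [...] = (1.8)·(1.1685) + (3.6)·(1.5637) = 7.7327.

Step 5 — scale by n: T² = 5 · 7.7327 = 38.6635.

T² ≈ 38.6635


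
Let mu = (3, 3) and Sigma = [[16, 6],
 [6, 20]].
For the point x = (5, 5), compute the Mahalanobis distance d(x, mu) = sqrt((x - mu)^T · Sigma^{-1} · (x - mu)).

Step 1 — centre the observation: (x - mu) = (2, 2).

Step 2 — invert Sigma. det(Sigma) = 16·20 - (6)² = 284.
  Sigma^{-1} = (1/det) · [[d, -b], [-b, a]] = [[0.0704, -0.0211],
 [-0.0211, 0.0563]].

Step 3 — form the quadratic (x - mu)^T · Sigma^{-1} · (x - mu):
  Sigma^{-1} · (x - mu) = (0.0986, 0.0704).
  (x - mu)^T · [Sigma^{-1} · (x - mu)] = (2)·(0.0986) + (2)·(0.0704) = 0.338.

Step 4 — take square root: d = √(0.338) ≈ 0.5814.

d(x, mu) = √(0.338) ≈ 0.5814


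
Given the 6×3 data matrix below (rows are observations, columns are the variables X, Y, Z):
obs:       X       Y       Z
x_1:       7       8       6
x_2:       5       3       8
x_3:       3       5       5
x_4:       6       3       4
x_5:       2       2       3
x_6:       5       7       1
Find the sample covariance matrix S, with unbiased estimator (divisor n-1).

Step 1 — column means:
  mean(X) = (7 + 5 + 3 + 6 + 2 + 5) / 6 = 28/6 = 4.6667
  mean(Y) = (8 + 3 + 5 + 3 + 2 + 7) / 6 = 28/6 = 4.6667
  mean(Z) = (6 + 8 + 5 + 4 + 3 + 1) / 6 = 27/6 = 4.5

Step 2 — sample covariance S[i,j] = (1/(n-1)) · Σ_k (x_{k,i} - mean_i) · (x_{k,j} - mean_j), with n-1 = 5.
  S[X,X] = ((2.3333)·(2.3333) + (0.3333)·(0.3333) + (-1.6667)·(-1.6667) + (1.3333)·(1.3333) + (-2.6667)·(-2.6667) + (0.3333)·(0.3333)) / 5 = 17.3333/5 = 3.4667
  S[X,Y] = ((2.3333)·(3.3333) + (0.3333)·(-1.6667) + (-1.6667)·(0.3333) + (1.3333)·(-1.6667) + (-2.6667)·(-2.6667) + (0.3333)·(2.3333)) / 5 = 12.3333/5 = 2.4667
  S[X,Z] = ((2.3333)·(1.5) + (0.3333)·(3.5) + (-1.6667)·(0.5) + (1.3333)·(-0.5) + (-2.6667)·(-1.5) + (0.3333)·(-3.5)) / 5 = 6/5 = 1.2
  S[Y,Y] = ((3.3333)·(3.3333) + (-1.6667)·(-1.6667) + (0.3333)·(0.3333) + (-1.6667)·(-1.6667) + (-2.6667)·(-2.6667) + (2.3333)·(2.3333)) / 5 = 29.3333/5 = 5.8667
  S[Y,Z] = ((3.3333)·(1.5) + (-1.6667)·(3.5) + (0.3333)·(0.5) + (-1.6667)·(-0.5) + (-2.6667)·(-1.5) + (2.3333)·(-3.5)) / 5 = -4/5 = -0.8
  S[Z,Z] = ((1.5)·(1.5) + (3.5)·(3.5) + (0.5)·(0.5) + (-0.5)·(-0.5) + (-1.5)·(-1.5) + (-3.5)·(-3.5)) / 5 = 29.5/5 = 5.9

S is symmetric (S[j,i] = S[i,j]). Assembling:

S = [[3.4667, 2.4667, 1.2],
 [2.4667, 5.8667, -0.8],
 [1.2, -0.8, 5.9]]


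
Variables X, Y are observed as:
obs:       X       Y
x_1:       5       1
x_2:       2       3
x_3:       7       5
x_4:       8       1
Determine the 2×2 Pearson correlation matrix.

Step 1 — column means:
  mean(X) = (5 + 2 + 7 + 8) / 4 = 22/4 = 5.5
  mean(Y) = (1 + 3 + 5 + 1) / 4 = 10/4 = 2.5

Step 2 — sample variances and covariances s[i,j] = (1/(n-1)) · Σ_k (x_{k,i} - mean_i) · (x_{k,j} - mean_j), with n-1 = 3:
  s[X,X] = ((-0.5)·(-0.5) + (-3.5)·(-3.5) + (1.5)·(1.5) + (2.5)·(2.5)) / 3 = 21/3 = 7
  s[X,Y] = ((-0.5)·(-1.5) + (-3.5)·(0.5) + (1.5)·(2.5) + (2.5)·(-1.5)) / 3 = -1/3 = -0.3333
  s[Y,Y] = ((-1.5)·(-1.5) + (0.5)·(0.5) + (2.5)·(2.5) + (-1.5)·(-1.5)) / 3 = 11/3 = 3.6667
  Sample standard deviations s_i = √(s[i,i]):
  s(X) = √(7) = 2.6458
  s(Y) = √(3.6667) = 1.9149

Step 3 — r_{ij} = s_{ij} / (s_i · s_j):
  r[X,X] = 1 (diagonal).
  r[X,Y] = -0.3333 / (2.6458 · 1.9149) = -0.3333 / 5.0662 = -0.0658
  r[Y,Y] = 1 (diagonal).

R is symmetric with unit diagonal. Assembling:

R = [[1, -0.0658],
 [-0.0658, 1]]


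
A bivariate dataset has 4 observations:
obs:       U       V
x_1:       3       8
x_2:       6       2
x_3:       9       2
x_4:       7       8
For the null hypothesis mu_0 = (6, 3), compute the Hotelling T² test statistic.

Step 1 — sample mean vector:
  mean(U) = (3 + 6 + 9 + 7) / 4 = 25/4 = 6.25
  mean(V) = (8 + 2 + 2 + 8) / 4 = 20/4 = 5
  x̄ = (6.25, 5),  deviation x̄ - mu_0 = (6.25, 5) - (6, 3) = (0.25, 2).

Step 2 — sample covariance matrix, S[i,j] = (1/(n-1)) · Σ_k (x_{k,i} - mean_i) · (x_{k,j} - mean_j), divisor n-1 = 3:
  S[U,U] = ((-3.25)·(-3.25) + (-0.25)·(-0.25) + (2.75)·(2.75) + (0.75)·(0.75)) / 3 = 18.75/3 = 6.25
  S[U,V] = ((-3.25)·(3) + (-0.25)·(-3) + (2.75)·(-3) + (0.75)·(3)) / 3 = -15/3 = -5
  S[V,V] = ((3)·(3) + (-3)·(-3) + (-3)·(-3) + (3)·(3)) / 3 = 36/3 = 12
  S = [[6.25, -5],
 [-5, 12]].

Step 3 — invert S. det(S) = 6.25·12 - (-5)² = 50.
  S^{-1} = (1/det) · [[d, -b], [-b, a]] = [[0.24, 0.1],
 [0.1, 0.125]].

Step 4 — quadratic form (x̄ - mu_0)^T · S^{-1} · (x̄ - mu_0):
  S^{-1} · (x̄ - mu_0) = (0.26, 0.275),
  (x̄ - mu_0)^T · [...] = (0.25)·(0.26) + (2)·(0.275) = 0.615.

Step 5 — scale by n: T² = 4 · 0.615 = 2.46.

T² ≈ 2.46
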